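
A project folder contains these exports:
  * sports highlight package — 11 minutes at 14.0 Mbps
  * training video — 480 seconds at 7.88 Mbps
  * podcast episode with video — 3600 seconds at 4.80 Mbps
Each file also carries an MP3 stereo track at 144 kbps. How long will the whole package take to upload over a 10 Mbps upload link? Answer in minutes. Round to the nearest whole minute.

Audio: 144 kbps = 0.144 Mbps.
sports highlight package: 14.144 Mbps × 660 s = 9335.0 Mb
training video: 8.024 Mbps × 480 s = 3851.5 Mb
podcast episode with video: 4.944 Mbps × 3600 s = 17798.4 Mb
Total: 30985.0 Mb = 3873.1 MB.
At 10 Mbps: 30985.0 / 10 = 3098 s ≈ 51.6 minutes.

52 minutes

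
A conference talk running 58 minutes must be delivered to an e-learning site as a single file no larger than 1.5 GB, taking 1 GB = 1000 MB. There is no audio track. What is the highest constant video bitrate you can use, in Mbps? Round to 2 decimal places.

Budget: 1.5 GB = 12000.0 Mb.
58 min = 3480 s
Total bitrate budget: 12000.0 Mb / 3480 s = 3.448 Mbps.

3.45 Mbps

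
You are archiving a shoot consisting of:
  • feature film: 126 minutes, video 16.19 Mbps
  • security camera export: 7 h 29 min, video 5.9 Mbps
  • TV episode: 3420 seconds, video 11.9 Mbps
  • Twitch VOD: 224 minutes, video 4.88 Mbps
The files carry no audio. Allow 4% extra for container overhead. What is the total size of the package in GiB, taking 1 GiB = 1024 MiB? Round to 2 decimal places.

46.93 GiB

feature film: 16.190 Mbps × 7560 s × 1.04 = 127292.3 Mb
security camera export: 5.900 Mbps × 26940 s × 1.04 = 165303.8 Mb
TV episode: 11.900 Mbps × 3420 s × 1.04 = 42325.9 Mb
Twitch VOD: 4.880 Mbps × 13440 s × 1.04 = 68210.7 Mb
Total: 403132.7 Mb = 50391.6 MB.
= 46.93 GiB.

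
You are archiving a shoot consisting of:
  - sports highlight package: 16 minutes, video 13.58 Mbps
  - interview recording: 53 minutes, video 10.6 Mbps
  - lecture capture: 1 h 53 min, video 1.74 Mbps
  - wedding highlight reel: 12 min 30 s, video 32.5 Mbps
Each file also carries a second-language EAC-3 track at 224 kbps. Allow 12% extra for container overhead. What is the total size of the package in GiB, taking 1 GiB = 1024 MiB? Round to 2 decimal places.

11.15 GiB

Audio: 224 kbps = 0.224 Mbps.
sports highlight package: 13.804 Mbps × 960 s × 1.12 = 14842.1 Mb
interview recording: 10.824 Mbps × 3180 s × 1.12 = 38550.8 Mb
lecture capture: 1.964 Mbps × 6780 s × 1.12 = 14913.8 Mb
wedding highlight reel: 32.724 Mbps × 750 s × 1.12 = 27488.2 Mb
Total: 95794.8 Mb = 11974.4 MB.
= 11.15 GiB.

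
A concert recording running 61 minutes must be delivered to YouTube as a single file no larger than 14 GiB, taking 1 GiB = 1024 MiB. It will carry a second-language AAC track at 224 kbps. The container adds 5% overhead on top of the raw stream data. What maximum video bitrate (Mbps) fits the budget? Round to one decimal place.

31.1 Mbps

Budget: 14 GiB = 120259.1 Mb.
Stream payload after overhead: 120259.1 / 1.05 = 114532.5 Mb.
61 min = 3660 s
Total bitrate budget: 114532.5 Mb / 3660 s = 31.293 Mbps.
Audio: 224 kbps = 0.224 Mbps.
Video: 31.293 − 0.224 = 31.069 Mbps.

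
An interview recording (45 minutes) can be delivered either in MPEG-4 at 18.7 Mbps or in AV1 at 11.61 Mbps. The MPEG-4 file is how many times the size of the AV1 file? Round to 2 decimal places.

1.61

45 min = 2700 s
MPEG-4: 18.700 Mbps × 2700 s = 50490.0 Mb = 5.878 GiB.
AV1: 11.610 Mbps × 2700 s = 31347.0 Mb = 3.649 GiB.
Ratio: 5.878 / 3.649 = 1.611.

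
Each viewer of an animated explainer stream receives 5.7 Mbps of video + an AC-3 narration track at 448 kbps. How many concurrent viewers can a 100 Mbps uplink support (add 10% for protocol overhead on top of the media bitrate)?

14

Audio: 448 kbps = 0.448 Mbps.
Per-viewer media rate: 6.148 Mbps.
On the wire with 10% overhead: 6.763 Mbps.
100 Mbps = 100.0 Mbps; 100.0 / 6.763 = 14.79 → 14 viewers.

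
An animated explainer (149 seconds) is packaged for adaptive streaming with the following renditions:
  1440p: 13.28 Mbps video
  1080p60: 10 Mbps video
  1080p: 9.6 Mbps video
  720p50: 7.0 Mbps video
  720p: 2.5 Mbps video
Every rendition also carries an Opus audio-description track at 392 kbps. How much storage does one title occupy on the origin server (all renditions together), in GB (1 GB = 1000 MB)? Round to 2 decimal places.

0.83 GB

Audio: 392 kbps = 0.392 Mbps.
Sum of rendition bitrates: (13.28+0.392) + (10+0.392) + (9.6+0.392) + (7.0+0.392) + (2.5+0.392) = 44.340 Mbps.
× 149 s = 6,607 Mb = 825.8 MB = 0.8258 GB.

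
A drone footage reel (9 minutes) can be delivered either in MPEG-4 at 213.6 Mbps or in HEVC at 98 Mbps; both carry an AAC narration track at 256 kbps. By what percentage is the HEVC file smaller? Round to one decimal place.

54.1%

9 min = 540 s
Audio: 256 kbps = 0.256 Mbps.
MPEG-4: 213.856 Mbps × 540 s = 115482.2 Mb = 13.444 GiB.
HEVC: 98.256 Mbps × 540 s = 53058.2 Mb = 6.177 GiB.
Reduction: (1 − 6.177/13.444) × 100 = 54.06%.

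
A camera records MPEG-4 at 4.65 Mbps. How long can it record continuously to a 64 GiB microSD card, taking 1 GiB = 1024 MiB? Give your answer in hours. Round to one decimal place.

32.8 hours

Capacity: 64 GiB = 549,756 Mb.
Recording time: 549,756 / 4.650 = 118,227 s ≈ 32.8 hours.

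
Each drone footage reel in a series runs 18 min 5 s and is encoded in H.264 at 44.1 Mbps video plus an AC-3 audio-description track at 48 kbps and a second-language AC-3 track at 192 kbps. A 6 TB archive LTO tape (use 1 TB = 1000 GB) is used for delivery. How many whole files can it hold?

997

18 min 5 s = 1085 s
Audio total: 48 + 192 = 240 kbps = 0.240 Mbps.
Total bitrate: 44.340 Mbps.
Per item: 44.340 Mbps × 1085 s = 48,109 Mb = 6,014 MB.
Capacity: 6 TB = 48,000,000 Mb; 997.74 items → 997 complete.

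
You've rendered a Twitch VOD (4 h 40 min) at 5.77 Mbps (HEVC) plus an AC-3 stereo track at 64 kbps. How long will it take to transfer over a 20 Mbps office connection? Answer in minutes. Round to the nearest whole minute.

4 h 40 min = 280 min = 16800 s
Audio: 64 kbps = 0.064 Mbps.
Total bitrate: 5.834 Mbps.
File: 5.834 Mbps × 16800 s = 98011.2 Mb.
At 20 Mbps: 98011.2 / 20 = 4900.6 s ≈ 81.7 minutes.

82 minutes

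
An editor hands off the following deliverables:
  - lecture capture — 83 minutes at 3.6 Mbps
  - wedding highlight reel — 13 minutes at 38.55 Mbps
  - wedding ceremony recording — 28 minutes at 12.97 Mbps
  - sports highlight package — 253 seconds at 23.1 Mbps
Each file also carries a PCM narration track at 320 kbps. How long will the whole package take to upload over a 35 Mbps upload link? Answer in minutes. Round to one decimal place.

37.2 minutes

Audio: 320 kbps = 0.320 Mbps.
lecture capture: 3.920 Mbps × 4980 s = 19521.6 Mb
wedding highlight reel: 38.870 Mbps × 780 s = 30318.6 Mb
wedding ceremony recording: 13.290 Mbps × 1680 s = 22327.2 Mb
sports highlight package: 23.420 Mbps × 253 s = 5925.3 Mb
Total: 78092.7 Mb = 9761.6 MB.
At 35 Mbps: 78092.7 / 35 = 2231 s ≈ 37.2 minutes.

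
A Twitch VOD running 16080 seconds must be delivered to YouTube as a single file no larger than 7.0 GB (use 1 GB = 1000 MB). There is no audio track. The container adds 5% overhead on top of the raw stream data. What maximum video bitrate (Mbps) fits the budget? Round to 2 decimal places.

3.32 Mbps

Budget: 7.0 GB = 56000.0 Mb.
Stream payload after overhead: 56000.0 / 1.05 = 53333.3 Mb.
Total bitrate budget: 53333.3 Mb / 16080 s = 3.317 Mbps.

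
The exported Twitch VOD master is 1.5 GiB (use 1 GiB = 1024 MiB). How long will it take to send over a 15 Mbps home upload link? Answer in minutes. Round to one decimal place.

File: 1.5 GiB = 12884.9 Mb.
At 15 Mbps: 12884.9 / 15 = 859.0 s ≈ 14.3 minutes.

14.3 minutes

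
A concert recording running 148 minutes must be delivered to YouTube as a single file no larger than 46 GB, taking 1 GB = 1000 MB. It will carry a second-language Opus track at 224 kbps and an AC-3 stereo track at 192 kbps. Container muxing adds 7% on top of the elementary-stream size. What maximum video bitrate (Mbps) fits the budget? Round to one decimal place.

Budget: 46 GB = 368000.0 Mb.
Stream payload after overhead: 368000.0 / 1.07 = 343925.2 Mb.
148 min = 8880 s
Total bitrate budget: 343925.2 Mb / 8880 s = 38.730 Mbps.
Audio total: 224 + 192 = 416 kbps = 0.416 Mbps.
Video: 38.730 − 0.416 = 38.314 Mbps.

38.3 Mbps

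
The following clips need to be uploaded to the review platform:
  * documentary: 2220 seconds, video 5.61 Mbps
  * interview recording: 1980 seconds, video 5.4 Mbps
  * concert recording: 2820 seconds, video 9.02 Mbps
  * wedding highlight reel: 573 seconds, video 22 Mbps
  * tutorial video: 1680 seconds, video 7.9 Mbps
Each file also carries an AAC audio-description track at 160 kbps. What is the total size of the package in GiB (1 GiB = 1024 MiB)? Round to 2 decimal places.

8.84 GiB

Audio: 160 kbps = 0.160 Mbps.
documentary: 5.770 Mbps × 2220 s = 12809.4 Mb
interview recording: 5.560 Mbps × 1980 s = 11008.8 Mb
concert recording: 9.180 Mbps × 2820 s = 25887.6 Mb
wedding highlight reel: 22.160 Mbps × 573 s = 12697.7 Mb
tutorial video: 8.060 Mbps × 1680 s = 13540.8 Mb
Total: 75944.3 Mb = 9493.0 MB.
= 8.841 GiB.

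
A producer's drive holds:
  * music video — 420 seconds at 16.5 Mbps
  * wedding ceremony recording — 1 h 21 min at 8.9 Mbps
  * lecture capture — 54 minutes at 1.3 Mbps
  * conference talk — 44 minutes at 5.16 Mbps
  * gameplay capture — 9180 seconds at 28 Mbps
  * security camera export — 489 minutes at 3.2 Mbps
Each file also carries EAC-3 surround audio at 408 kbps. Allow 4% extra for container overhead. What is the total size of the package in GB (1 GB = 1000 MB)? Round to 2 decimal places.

Audio: 408 kbps = 0.408 Mbps.
music video: 16.908 Mbps × 420 s × 1.04 = 7385.4 Mb
wedding ceremony recording: 9.308 Mbps × 4860 s × 1.04 = 47046.4 Mb
lecture capture: 1.708 Mbps × 3240 s × 1.04 = 5755.3 Mb
conference talk: 5.568 Mbps × 2640 s × 1.04 = 15287.5 Mb
gameplay capture: 28.408 Mbps × 9180 s × 1.04 = 271216.9 Mb
security camera export: 3.608 Mbps × 29340 s × 1.04 = 110093.1 Mb
Total: 456784.5 Mb = 57098.1 MB.
= 57.10 GB.

57.10 GB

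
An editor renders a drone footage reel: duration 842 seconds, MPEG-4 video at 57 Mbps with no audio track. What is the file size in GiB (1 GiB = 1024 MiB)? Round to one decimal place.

Total bitrate: 57 Mbps.
Stream data: 57.000 Mbps × 842 s = 47994.0 Mb.
47,994 Mb = 5,999,250,000 bytes ÷ 1,073,741,824 = 5.587 GiB.

5.6 GiB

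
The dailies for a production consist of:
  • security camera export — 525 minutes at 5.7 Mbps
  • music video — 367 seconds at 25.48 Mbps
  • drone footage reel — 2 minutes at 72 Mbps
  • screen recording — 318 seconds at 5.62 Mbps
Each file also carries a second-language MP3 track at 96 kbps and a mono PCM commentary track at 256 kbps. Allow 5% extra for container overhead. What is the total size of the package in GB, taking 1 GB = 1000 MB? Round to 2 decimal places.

27.65 GB

Audio total: 96 + 256 = 352 kbps = 0.352 Mbps.
security camera export: 6.052 Mbps × 31500 s × 1.05 = 200169.9 Mb
music video: 25.832 Mbps × 367 s × 1.05 = 9954.4 Mb
drone footage reel: 72.352 Mbps × 120 s × 1.05 = 9116.4 Mb
screen recording: 5.972 Mbps × 318 s × 1.05 = 1994.1 Mb
Total: 221234.7 Mb = 27654.3 MB.
= 27.65 GB.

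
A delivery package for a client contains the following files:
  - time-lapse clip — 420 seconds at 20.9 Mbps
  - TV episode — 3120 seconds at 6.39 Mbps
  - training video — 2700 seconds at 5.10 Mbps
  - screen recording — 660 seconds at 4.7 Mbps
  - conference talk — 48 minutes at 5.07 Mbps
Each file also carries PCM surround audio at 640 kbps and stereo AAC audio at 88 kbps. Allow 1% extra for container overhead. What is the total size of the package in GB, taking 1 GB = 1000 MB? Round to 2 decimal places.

8.50 GB

Audio total: 640 + 88 = 728 kbps = 0.728 Mbps.
time-lapse clip: 21.628 Mbps × 420 s × 1.01 = 9174.6 Mb
TV episode: 7.118 Mbps × 3120 s × 1.01 = 22430.2 Mb
training video: 5.828 Mbps × 2700 s × 1.01 = 15893.0 Mb
screen recording: 5.428 Mbps × 660 s × 1.01 = 3618.3 Mb
conference talk: 5.798 Mbps × 2880 s × 1.01 = 16865.2 Mb
Total: 67981.3 Mb = 8497.7 MB.
= 8.498 GB.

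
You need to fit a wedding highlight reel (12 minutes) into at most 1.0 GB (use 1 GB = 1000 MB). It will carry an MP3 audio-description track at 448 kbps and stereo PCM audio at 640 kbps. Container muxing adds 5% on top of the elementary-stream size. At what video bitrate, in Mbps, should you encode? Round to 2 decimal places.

9.49 Mbps

Budget: 1.0 GB = 8000.0 Mb.
Stream payload after overhead: 8000.0 / 1.05 = 7619.0 Mb.
12 min = 720 s
Total bitrate budget: 7619.0 Mb / 720 s = 10.582 Mbps.
Audio total: 448 + 640 = 1088 kbps = 1.088 Mbps.
Video: 10.582 − 1.088 = 9.494 Mbps.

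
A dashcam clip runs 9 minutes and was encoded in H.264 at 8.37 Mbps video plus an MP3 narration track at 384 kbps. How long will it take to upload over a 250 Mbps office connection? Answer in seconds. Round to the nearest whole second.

9 min = 540 s
Audio: 384 kbps = 0.384 Mbps.
Total bitrate: 8.754 Mbps.
File: 8.754 Mbps × 540 s = 4727.2 Mb.
At 250 Mbps: 4727.2 / 250 = 18.9 s ≈ 18.9 seconds.

19 seconds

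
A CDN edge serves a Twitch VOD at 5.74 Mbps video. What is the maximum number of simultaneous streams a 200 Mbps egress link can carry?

34

200 Mbps = 200.0 Mbps; 200.0 / 5.740 = 34.84 → 34 viewers.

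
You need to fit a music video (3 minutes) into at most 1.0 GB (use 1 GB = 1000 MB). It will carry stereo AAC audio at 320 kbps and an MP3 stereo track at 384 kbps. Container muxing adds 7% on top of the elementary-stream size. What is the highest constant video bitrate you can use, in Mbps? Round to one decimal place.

40.8 Mbps

Budget: 1.0 GB = 8000.0 Mb.
Stream payload after overhead: 8000.0 / 1.07 = 7476.6 Mb.
3 min = 180 s
Total bitrate budget: 7476.6 Mb / 180 s = 41.537 Mbps.
Audio total: 320 + 384 = 704 kbps = 0.704 Mbps.
Video: 41.537 − 0.704 = 40.833 Mbps.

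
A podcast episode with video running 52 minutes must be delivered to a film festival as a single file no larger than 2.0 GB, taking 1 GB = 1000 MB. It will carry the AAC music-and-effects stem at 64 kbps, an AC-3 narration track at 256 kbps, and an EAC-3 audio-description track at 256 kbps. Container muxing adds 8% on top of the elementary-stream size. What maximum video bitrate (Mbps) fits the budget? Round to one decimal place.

4.2 Mbps

Budget: 2.0 GB = 16000.0 Mb.
Stream payload after overhead: 16000.0 / 1.08 = 14814.8 Mb.
52 min = 3120 s
Total bitrate budget: 14814.8 Mb / 3120 s = 4.748 Mbps.
Audio total: 64 + 256 + 256 = 576 kbps = 0.576 Mbps.
Video: 4.748 − 0.576 = 4.172 Mbps.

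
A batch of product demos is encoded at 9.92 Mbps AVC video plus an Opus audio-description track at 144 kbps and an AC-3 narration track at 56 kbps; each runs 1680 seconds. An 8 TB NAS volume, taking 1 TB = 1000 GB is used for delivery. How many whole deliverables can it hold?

3764

Audio total: 144 + 56 = 200 kbps = 0.200 Mbps.
Total bitrate: 10.120 Mbps.
Per item: 10.120 Mbps × 1680 s = 17,002 Mb = 2,125 MB.
Capacity: 8 TB = 64,000,000 Mb; 3764.35 items → 3764 complete.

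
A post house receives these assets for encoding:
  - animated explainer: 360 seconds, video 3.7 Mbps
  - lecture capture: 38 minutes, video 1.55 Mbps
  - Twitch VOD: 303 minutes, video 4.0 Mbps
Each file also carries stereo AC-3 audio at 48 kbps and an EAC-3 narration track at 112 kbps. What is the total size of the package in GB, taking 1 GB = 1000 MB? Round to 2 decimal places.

Audio total: 48 + 112 = 160 kbps = 0.160 Mbps.
animated explainer: 3.860 Mbps × 360 s = 1389.6 Mb
lecture capture: 1.710 Mbps × 2280 s = 3898.8 Mb
Twitch VOD: 4.160 Mbps × 18180 s = 75628.8 Mb
Total: 80917.2 Mb = 10114.6 MB.
= 10.11 GB.

10.11 GB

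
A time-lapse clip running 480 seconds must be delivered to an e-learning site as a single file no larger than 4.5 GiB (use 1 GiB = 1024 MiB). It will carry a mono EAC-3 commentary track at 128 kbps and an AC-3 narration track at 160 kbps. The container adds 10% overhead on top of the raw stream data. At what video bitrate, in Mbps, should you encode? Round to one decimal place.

Budget: 4.5 GiB = 38654.7 Mb.
Stream payload after overhead: 38654.7 / 1.10 = 35140.6 Mb.
Total bitrate budget: 35140.6 Mb / 480 s = 73.210 Mbps.
Audio total: 128 + 160 = 288 kbps = 0.288 Mbps.
Video: 73.210 − 0.288 = 72.922 Mbps.

72.9 Mbps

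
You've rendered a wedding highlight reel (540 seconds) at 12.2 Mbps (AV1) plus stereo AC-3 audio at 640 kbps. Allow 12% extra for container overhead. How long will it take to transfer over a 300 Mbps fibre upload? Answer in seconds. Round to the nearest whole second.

Audio: 640 kbps = 0.640 Mbps.
Total bitrate: 12.840 Mbps.
File: 12.840 Mbps × 540 s = 6933.6 Mb.
With 12% container overhead: ×1.12. → 7765.6 Mb.
At 300 Mbps: 7765.6 / 300 = 25.9 s ≈ 25.9 seconds.

26 seconds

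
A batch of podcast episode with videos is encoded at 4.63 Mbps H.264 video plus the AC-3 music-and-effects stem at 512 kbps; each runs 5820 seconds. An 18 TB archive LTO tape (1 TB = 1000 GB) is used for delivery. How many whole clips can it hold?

4811

Audio: 512 kbps = 0.512 Mbps.
Total bitrate: 5.142 Mbps.
Per item: 5.142 Mbps × 5820 s = 29,926 Mb = 3,741 MB.
Capacity: 18 TB = 144,000,000 Mb; 4811.80 items → 4811 complete.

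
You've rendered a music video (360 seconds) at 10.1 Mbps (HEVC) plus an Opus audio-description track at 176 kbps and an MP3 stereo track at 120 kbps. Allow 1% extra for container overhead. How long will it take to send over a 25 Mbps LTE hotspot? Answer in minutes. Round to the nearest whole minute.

Audio total: 176 + 120 = 296 kbps = 0.296 Mbps.
Total bitrate: 10.396 Mbps.
File: 10.396 Mbps × 360 s = 3742.6 Mb.
With 1% container overhead: ×1.01. → 3780.0 Mb.
At 25 Mbps: 3780.0 / 25 = 151.2 s ≈ 2.52 minutes.

3 minutes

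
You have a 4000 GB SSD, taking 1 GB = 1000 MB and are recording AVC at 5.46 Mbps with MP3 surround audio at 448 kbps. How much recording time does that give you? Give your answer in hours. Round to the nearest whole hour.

Audio: 448 kbps = 0.448 Mbps.
Total bitrate: 5.46 + 0.448 = 5.908 Mbps.
Capacity: 4000 GB = 32,000,000 Mb.
Recording time: 32,000,000 / 5.908 = 5,416,385 s ≈ 1,505 hours.

1505 hours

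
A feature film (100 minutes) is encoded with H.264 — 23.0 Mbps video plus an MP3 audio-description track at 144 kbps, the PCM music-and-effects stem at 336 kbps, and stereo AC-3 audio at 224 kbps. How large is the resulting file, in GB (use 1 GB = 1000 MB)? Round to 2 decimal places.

17.78 GB

100 min = 6000 s
Audio total: 144 + 336 + 224 = 704 kbps = 0.704 Mbps.
Total bitrate: 23.0 + 0.704 = 23.704 Mbps.
Stream data: 23.704 Mbps × 6000 s = 142224.0 Mb.
142,224 Mb ÷ 8 = 17,778 MB → 17.78 GB.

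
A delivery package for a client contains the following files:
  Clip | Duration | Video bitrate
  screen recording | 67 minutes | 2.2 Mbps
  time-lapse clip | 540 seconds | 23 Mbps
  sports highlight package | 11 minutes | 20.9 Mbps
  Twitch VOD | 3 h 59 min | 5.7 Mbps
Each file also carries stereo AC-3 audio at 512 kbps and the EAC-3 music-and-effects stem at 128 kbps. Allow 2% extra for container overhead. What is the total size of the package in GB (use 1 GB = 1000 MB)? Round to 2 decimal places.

16.49 GB

Audio total: 512 + 128 = 640 kbps = 0.640 Mbps.
screen recording: 2.840 Mbps × 4020 s × 1.02 = 11645.1 Mb
time-lapse clip: 23.640 Mbps × 540 s × 1.02 = 13020.9 Mb
sports highlight package: 21.540 Mbps × 660 s × 1.02 = 14500.7 Mb
Twitch VOD: 6.340 Mbps × 14340 s × 1.02 = 92733.9 Mb
Total: 131900.7 Mb = 16487.6 MB.
= 16.49 GB.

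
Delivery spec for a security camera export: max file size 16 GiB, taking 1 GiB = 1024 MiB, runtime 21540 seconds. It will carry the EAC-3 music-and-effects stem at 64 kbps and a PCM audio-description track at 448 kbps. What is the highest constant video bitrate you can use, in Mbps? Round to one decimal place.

5.9 Mbps

Budget: 16 GiB = 137439.0 Mb.
Total bitrate budget: 137439.0 Mb / 21540 s = 6.381 Mbps.
Audio total: 64 + 448 = 512 kbps = 0.512 Mbps.
Video: 6.381 − 0.512 = 5.869 Mbps.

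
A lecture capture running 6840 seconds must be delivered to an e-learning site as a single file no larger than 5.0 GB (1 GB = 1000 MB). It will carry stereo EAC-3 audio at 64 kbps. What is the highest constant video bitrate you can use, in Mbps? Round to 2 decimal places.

5.78 Mbps

Budget: 5.0 GB = 40000.0 Mb.
Total bitrate budget: 40000.0 Mb / 6840 s = 5.848 Mbps.
Audio: 64 kbps = 0.064 Mbps.
Video: 5.848 − 0.064 = 5.784 Mbps.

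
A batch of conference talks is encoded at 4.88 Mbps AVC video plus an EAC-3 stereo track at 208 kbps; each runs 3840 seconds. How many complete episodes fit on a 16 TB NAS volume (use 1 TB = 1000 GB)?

6551

Audio: 208 kbps = 0.208 Mbps.
Total bitrate: 5.088 Mbps.
Per item: 5.088 Mbps × 3840 s = 19,538 Mb = 2,442 MB.
Capacity: 16 TB = 128,000,000 Mb; 6551.36 items → 6551 complete.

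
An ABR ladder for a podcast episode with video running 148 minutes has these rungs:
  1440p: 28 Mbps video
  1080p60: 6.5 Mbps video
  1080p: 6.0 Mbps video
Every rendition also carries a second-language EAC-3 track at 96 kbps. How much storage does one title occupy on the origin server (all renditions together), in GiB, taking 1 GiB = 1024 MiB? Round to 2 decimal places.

148 min = 8880 s
Audio: 96 kbps = 0.096 Mbps.
Sum of rendition bitrates: (28+0.096) + (6.5+0.096) + (6.0+0.096) = 40.788 Mbps.
× 8880 s = 362,197 Mb = 45,275 MB = 42.17 GiB.

42.17 GiB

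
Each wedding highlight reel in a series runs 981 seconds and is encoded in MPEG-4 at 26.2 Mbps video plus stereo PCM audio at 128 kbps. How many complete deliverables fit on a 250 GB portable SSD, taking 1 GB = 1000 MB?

Audio: 128 kbps = 0.128 Mbps.
Total bitrate: 26.328 Mbps.
Per item: 26.328 Mbps × 981 s = 25,828 Mb = 3,228 MB.
Capacity: 250 GB = 2,000,000 Mb; 77.44 items → 77 complete.

77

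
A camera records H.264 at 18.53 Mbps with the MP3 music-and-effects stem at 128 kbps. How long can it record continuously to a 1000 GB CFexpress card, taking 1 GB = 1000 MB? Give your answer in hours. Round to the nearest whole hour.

119 hours

Audio: 128 kbps = 0.128 Mbps.
Total bitrate: 18.53 + 0.128 = 18.658 Mbps.
Capacity: 1000 GB = 8,000,000 Mb.
Recording time: 8,000,000 / 18.658 = 428,771 s ≈ 119 hours.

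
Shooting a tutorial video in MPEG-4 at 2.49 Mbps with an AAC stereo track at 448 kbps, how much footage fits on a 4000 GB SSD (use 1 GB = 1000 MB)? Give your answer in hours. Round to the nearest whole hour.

Audio: 448 kbps = 0.448 Mbps.
Total bitrate: 2.49 + 0.448 = 2.938 Mbps.
Capacity: 4000 GB = 32,000,000 Mb.
Recording time: 32,000,000 / 2.938 = 10,891,763 s ≈ 3,025 hours.

3025 hours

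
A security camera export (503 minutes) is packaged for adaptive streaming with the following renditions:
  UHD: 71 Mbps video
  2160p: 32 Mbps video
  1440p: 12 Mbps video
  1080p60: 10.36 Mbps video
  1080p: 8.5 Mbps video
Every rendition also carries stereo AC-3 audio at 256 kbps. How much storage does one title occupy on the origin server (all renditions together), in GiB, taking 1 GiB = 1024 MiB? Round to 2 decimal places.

503 min = 30180 s
Audio: 256 kbps = 0.256 Mbps.
Sum of rendition bitrates: (71+0.256) + (32+0.256) + (12+0.256) + (10.36+0.256) + (8.5+0.256) = 135.140 Mbps.
× 30180 s = 4,078,525 Mb = 509,816 MB = 474.8 GiB.

474.80 GiB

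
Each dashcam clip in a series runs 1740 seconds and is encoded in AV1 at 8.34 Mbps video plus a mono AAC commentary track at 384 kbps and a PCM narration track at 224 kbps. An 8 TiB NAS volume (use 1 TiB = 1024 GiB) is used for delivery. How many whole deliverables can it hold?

4519

Audio total: 384 + 224 = 608 kbps = 0.608 Mbps.
Total bitrate: 8.948 Mbps.
Per item: 8.948 Mbps × 1740 s = 15,570 Mb = 1,946 MB.
Capacity: 8 TiB = 70,368,744 Mb; 4519.65 items → 4519 complete.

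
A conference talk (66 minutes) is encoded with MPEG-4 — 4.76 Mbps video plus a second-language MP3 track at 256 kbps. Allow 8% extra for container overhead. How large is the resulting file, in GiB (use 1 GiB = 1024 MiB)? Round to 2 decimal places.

2.50 GiB

66 min = 3960 s
Audio: 256 kbps = 0.256 Mbps.
Total bitrate: 4.76 + 0.256 = 5.016 Mbps.
Stream data: 5.016 Mbps × 3960 s = 19863.4 Mb.
With 8% container overhead: ×1.08.
21,452 Mb = 2,681,553,600 bytes ÷ 1,073,741,824 = 2.497 GiB.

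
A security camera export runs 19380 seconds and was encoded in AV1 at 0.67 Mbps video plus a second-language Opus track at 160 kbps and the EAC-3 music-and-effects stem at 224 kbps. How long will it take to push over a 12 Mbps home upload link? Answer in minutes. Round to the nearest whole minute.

Audio total: 160 + 224 = 384 kbps = 0.384 Mbps.
Total bitrate: 1.054 Mbps.
File: 1.054 Mbps × 19380 s = 20426.5 Mb.
At 12 Mbps: 20426.5 / 12 = 1702.2 s ≈ 28.4 minutes.

28 minutes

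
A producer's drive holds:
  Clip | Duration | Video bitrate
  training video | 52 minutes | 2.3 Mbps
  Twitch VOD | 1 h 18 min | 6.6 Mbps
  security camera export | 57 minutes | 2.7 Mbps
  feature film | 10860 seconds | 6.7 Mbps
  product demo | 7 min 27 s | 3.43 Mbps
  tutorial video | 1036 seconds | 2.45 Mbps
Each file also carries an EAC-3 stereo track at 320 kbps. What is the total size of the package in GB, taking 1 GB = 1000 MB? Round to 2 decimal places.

16.46 GB

Audio: 320 kbps = 0.320 Mbps.
training video: 2.620 Mbps × 3120 s = 8174.4 Mb
Twitch VOD: 6.920 Mbps × 4680 s = 32385.6 Mb
security camera export: 3.020 Mbps × 3420 s = 10328.4 Mb
feature film: 7.020 Mbps × 10860 s = 76237.2 Mb
product demo: 3.750 Mbps × 447 s = 1676.2 Mb
tutorial video: 2.770 Mbps × 1036 s = 2869.7 Mb
Total: 131671.6 Mb = 16458.9 MB.
= 16.46 GB.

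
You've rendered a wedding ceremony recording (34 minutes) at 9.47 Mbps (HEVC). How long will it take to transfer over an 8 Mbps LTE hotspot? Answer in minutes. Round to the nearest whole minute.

40 minutes

34 min = 2040 s
File: 9.470 Mbps × 2040 s = 19318.8 Mb.
At 8 Mbps: 19318.8 / 8 = 2414.8 s ≈ 40.2 minutes.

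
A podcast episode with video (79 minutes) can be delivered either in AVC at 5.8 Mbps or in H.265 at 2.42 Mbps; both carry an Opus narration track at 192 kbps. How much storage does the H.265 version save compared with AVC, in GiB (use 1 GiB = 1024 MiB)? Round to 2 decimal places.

79 min = 4740 s
Audio: 192 kbps = 0.192 Mbps.
AVC: 5.992 Mbps × 4740 s = 28402.1 Mb = 3.306 GiB.
H.265: 2.612 Mbps × 4740 s = 12380.9 Mb = 1.441 GiB.
Saving: 3.306 − 1.441 = 1.865 GiB.

1.87 GiB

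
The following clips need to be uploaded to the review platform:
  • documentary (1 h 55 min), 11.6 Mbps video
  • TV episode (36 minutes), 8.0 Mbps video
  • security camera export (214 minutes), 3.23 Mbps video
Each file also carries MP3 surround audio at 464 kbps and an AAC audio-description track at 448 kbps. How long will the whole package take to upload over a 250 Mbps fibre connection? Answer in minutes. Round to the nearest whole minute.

11 minutes

Audio total: 464 + 448 = 912 kbps = 0.912 Mbps.
documentary: 12.512 Mbps × 6900 s = 86332.8 Mb
TV episode: 8.912 Mbps × 2160 s = 19249.9 Mb
security camera export: 4.142 Mbps × 12840 s = 53183.3 Mb
Total: 158766.0 Mb = 19845.8 MB.
At 250 Mbps: 158766.0 / 250 = 635 s ≈ 10.6 minutes.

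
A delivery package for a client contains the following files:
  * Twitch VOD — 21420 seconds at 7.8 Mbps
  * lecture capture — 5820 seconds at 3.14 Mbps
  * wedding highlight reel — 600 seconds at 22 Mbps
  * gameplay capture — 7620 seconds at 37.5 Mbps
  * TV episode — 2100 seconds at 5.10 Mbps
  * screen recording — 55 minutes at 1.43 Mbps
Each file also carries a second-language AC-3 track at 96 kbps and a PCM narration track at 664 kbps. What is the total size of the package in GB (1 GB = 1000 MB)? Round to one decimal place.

66.3 GB

Audio total: 96 + 664 = 760 kbps = 0.760 Mbps.
Twitch VOD: 8.560 Mbps × 21420 s = 183355.2 Mb
lecture capture: 3.900 Mbps × 5820 s = 22698.0 Mb
wedding highlight reel: 22.760 Mbps × 600 s = 13656.0 Mb
gameplay capture: 38.260 Mbps × 7620 s = 291541.2 Mb
TV episode: 5.860 Mbps × 2100 s = 12306.0 Mb
screen recording: 2.190 Mbps × 3300 s = 7227.0 Mb
Total: 530783.4 Mb = 66347.9 MB.
= 66.35 GB.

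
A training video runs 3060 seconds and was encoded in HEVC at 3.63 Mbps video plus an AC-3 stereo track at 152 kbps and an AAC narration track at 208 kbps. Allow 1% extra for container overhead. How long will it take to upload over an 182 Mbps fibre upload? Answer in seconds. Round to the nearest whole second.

68 seconds

Audio total: 152 + 208 = 360 kbps = 0.360 Mbps.
Total bitrate: 3.990 Mbps.
File: 3.990 Mbps × 3060 s = 12209.4 Mb.
With 1% container overhead: ×1.01. → 12331.5 Mb.
At 182 Mbps: 12331.5 / 182 = 67.8 s ≈ 67.8 seconds.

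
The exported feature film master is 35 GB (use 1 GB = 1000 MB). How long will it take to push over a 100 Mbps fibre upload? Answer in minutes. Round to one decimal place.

46.7 minutes

File: 35 GB = 280000.0 Mb.
At 100 Mbps: 280000.0 / 100 = 2800.0 s ≈ 46.7 minutes.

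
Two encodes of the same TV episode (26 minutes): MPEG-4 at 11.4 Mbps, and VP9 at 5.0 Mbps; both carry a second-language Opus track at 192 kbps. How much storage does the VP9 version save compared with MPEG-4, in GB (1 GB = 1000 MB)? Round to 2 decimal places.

1.25 GB

26 min = 1560 s
Audio: 192 kbps = 0.192 Mbps.
MPEG-4: 11.592 Mbps × 1560 s = 18083.5 Mb = 2.260 GB.
VP9: 5.192 Mbps × 1560 s = 8099.5 Mb = 1.012 GB.
Saving: 2.260 − 1.012 = 1.248 GB.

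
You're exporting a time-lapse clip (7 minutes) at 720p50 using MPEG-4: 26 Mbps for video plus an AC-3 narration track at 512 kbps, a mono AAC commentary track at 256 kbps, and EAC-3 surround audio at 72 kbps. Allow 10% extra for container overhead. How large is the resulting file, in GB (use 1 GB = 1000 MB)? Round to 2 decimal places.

1.55 GB

7 min = 420 s
Audio total: 512 + 256 + 72 = 840 kbps = 0.840 Mbps.
Total bitrate: 26 + 0.840 = 26.840 Mbps.
Stream data: 26.840 Mbps × 420 s = 11272.8 Mb.
With 10% container overhead: ×1.10.
12,400 Mb ÷ 8 = 1,550 MB → 1.550 GB.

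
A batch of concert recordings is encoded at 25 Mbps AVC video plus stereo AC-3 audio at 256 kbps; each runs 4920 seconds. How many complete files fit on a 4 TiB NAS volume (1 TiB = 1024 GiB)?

Audio: 256 kbps = 0.256 Mbps.
Total bitrate: 25.256 Mbps.
Per item: 25.256 Mbps × 4920 s = 124,260 Mb = 15,532 MB.
Capacity: 4 TiB = 35,184,372 Mb; 283.15 items → 283 complete.

283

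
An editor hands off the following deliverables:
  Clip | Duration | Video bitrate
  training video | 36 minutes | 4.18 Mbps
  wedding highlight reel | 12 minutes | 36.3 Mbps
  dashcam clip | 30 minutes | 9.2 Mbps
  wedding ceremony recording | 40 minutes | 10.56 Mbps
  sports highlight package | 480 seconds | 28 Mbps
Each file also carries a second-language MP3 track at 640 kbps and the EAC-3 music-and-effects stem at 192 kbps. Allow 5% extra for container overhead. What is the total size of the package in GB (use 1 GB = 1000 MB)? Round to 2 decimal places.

Audio total: 640 + 192 = 832 kbps = 0.832 Mbps.
training video: 5.012 Mbps × 2160 s × 1.05 = 11367.2 Mb
wedding highlight reel: 37.132 Mbps × 720 s × 1.05 = 28071.8 Mb
dashcam clip: 10.032 Mbps × 1800 s × 1.05 = 18960.5 Mb
wedding ceremony recording: 11.392 Mbps × 2400 s × 1.05 = 28707.8 Mb
sports highlight package: 28.832 Mbps × 480 s × 1.05 = 14531.3 Mb
Total: 101638.7 Mb = 12704.8 MB.
= 12.70 GB.

12.70 GB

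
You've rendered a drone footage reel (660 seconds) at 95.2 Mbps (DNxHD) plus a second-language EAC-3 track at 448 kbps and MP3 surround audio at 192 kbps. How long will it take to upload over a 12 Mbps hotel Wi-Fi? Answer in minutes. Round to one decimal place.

87.9 minutes

Audio total: 448 + 192 = 640 kbps = 0.640 Mbps.
Total bitrate: 95.840 Mbps.
File: 95.840 Mbps × 660 s = 63254.4 Mb.
At 12 Mbps: 63254.4 / 12 = 5271.2 s ≈ 87.9 minutes.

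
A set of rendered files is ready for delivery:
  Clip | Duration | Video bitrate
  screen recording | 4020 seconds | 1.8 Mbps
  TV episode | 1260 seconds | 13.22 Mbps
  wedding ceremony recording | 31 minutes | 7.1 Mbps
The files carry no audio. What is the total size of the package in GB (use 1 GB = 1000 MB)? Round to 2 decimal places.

4.64 GB

screen recording: 1.800 Mbps × 4020 s = 7236.0 Mb
TV episode: 13.220 Mbps × 1260 s = 16657.2 Mb
wedding ceremony recording: 7.100 Mbps × 1860 s = 13206.0 Mb
Total: 37099.2 Mb = 4637.4 MB.
= 4.637 GB.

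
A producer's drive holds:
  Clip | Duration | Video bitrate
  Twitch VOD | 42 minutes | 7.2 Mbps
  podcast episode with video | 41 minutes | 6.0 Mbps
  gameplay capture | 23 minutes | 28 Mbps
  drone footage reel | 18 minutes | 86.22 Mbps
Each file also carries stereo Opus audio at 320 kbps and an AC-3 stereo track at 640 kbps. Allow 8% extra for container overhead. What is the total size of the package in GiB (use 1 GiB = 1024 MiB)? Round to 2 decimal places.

Audio total: 320 + 640 = 960 kbps = 0.960 Mbps.
Twitch VOD: 8.160 Mbps × 2520 s × 1.08 = 22208.3 Mb
podcast episode with video: 6.960 Mbps × 2460 s × 1.08 = 18491.3 Mb
gameplay capture: 28.960 Mbps × 1380 s × 1.08 = 43162.0 Mb
drone footage reel: 87.180 Mbps × 1080 s × 1.08 = 101686.8 Mb
Total: 185548.3 Mb = 23193.5 MB.
= 21.60 GiB.

21.60 GiB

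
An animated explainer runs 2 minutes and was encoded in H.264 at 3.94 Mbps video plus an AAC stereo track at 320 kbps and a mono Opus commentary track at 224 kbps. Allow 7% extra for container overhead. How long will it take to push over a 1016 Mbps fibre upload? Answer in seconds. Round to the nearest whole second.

1 seconds

2 min = 120 s
Audio total: 320 + 224 = 544 kbps = 0.544 Mbps.
Total bitrate: 4.484 Mbps.
File: 4.484 Mbps × 120 s = 538.1 Mb.
With 7% container overhead: ×1.07. → 575.7 Mb.
At 1016 Mbps: 575.7 / 1016 = 0.6 s ≈ 0.567 seconds.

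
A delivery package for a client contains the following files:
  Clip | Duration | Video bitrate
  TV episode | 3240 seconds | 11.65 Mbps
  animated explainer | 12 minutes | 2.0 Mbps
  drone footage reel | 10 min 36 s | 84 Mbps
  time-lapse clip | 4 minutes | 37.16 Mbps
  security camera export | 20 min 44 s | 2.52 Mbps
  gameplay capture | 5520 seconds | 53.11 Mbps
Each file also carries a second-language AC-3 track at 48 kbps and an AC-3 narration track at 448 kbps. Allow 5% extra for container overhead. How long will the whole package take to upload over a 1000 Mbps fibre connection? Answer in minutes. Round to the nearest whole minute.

Audio total: 48 + 448 = 496 kbps = 0.496 Mbps.
TV episode: 12.146 Mbps × 3240 s × 1.05 = 41320.7 Mb
animated explainer: 2.496 Mbps × 720 s × 1.05 = 1887.0 Mb
drone footage reel: 84.496 Mbps × 636 s × 1.05 = 56426.4 Mb
time-lapse clip: 37.656 Mbps × 240 s × 1.05 = 9489.3 Mb
security camera export: 3.016 Mbps × 1244 s × 1.05 = 3939.5 Mb
gameplay capture: 53.606 Mbps × 5520 s × 1.05 = 310700.4 Mb
Total: 423763.3 Mb = 52970.4 MB.
At 1000 Mbps: 423763.3 / 1000 = 424 s ≈ 7.06 minutes.

7 minutes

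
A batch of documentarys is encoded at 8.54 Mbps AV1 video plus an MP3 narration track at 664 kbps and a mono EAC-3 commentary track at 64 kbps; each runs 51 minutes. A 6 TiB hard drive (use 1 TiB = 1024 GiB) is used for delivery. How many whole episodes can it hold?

51 min = 3060 s
Audio total: 664 + 64 = 728 kbps = 0.728 Mbps.
Total bitrate: 9.268 Mbps.
Per item: 9.268 Mbps × 3060 s = 28,360 Mb = 3,545 MB.
Capacity: 6 TiB = 52,776,558 Mb; 1860.95 items → 1860 complete.

1860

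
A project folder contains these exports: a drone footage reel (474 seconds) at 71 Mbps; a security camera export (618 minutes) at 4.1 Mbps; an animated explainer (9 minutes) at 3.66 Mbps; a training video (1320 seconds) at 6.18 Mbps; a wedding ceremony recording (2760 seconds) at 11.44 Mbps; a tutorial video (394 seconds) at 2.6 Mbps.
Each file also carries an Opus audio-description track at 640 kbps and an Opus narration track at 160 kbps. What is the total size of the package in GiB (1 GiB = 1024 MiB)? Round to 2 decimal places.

30.56 GiB

Audio total: 640 + 160 = 800 kbps = 0.800 Mbps.
drone footage reel: 71.800 Mbps × 474 s = 34033.2 Mb
security camera export: 4.900 Mbps × 37080 s = 181692.0 Mb
animated explainer: 4.460 Mbps × 540 s = 2408.4 Mb
training video: 6.980 Mbps × 1320 s = 9213.6 Mb
wedding ceremony recording: 12.240 Mbps × 2760 s = 33782.4 Mb
tutorial video: 3.400 Mbps × 394 s = 1339.6 Mb
Total: 262469.2 Mb = 32808.7 MB.
= 30.56 GiB.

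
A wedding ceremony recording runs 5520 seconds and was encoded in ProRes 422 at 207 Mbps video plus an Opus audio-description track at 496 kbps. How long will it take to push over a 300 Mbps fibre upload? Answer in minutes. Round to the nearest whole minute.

Audio: 496 kbps = 0.496 Mbps.
Total bitrate: 207.496 Mbps.
File: 207.496 Mbps × 5520 s = 1145377.9 Mb.
At 300 Mbps: 1145377.9 / 300 = 3817.9 s ≈ 63.6 minutes.

64 minutes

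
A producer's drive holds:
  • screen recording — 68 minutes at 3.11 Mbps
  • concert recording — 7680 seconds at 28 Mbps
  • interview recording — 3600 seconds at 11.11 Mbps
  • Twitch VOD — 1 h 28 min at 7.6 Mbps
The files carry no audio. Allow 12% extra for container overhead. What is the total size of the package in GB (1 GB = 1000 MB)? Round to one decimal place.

43.1 GB

screen recording: 3.110 Mbps × 4080 s × 1.12 = 14211.5 Mb
concert recording: 28.000 Mbps × 7680 s × 1.12 = 240844.8 Mb
interview recording: 11.110 Mbps × 3600 s × 1.12 = 44795.5 Mb
Twitch VOD: 7.600 Mbps × 5280 s × 1.12 = 44943.4 Mb
Total: 344795.1 Mb = 43099.4 MB.
= 43.10 GB.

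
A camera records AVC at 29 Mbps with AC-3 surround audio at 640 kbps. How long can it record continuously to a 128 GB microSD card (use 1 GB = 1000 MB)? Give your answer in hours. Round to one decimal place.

9.6 hours

Audio: 640 kbps = 0.640 Mbps.
Total bitrate: 29 + 0.640 = 29.640 Mbps.
Capacity: 128 GB = 1,024,000 Mb.
Recording time: 1,024,000 / 29.640 = 34,548 s ≈ 9.60 hours.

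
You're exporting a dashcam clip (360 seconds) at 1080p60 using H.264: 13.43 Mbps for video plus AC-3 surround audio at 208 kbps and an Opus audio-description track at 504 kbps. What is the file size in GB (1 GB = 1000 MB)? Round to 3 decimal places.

0.636 GB

Audio total: 208 + 504 = 712 kbps = 0.712 Mbps.
Total bitrate: 13.43 + 0.712 = 14.142 Mbps.
Stream data: 14.142 Mbps × 360 s = 5091.1 Mb.
5,091 Mb ÷ 8 = 636.4 MB → 0.6364 GB.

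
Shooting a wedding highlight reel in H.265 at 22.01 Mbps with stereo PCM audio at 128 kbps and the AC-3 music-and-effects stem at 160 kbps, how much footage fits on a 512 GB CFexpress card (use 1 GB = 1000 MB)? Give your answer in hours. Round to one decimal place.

Audio total: 128 + 160 = 288 kbps = 0.288 Mbps.
Total bitrate: 22.01 + 0.288 = 22.298 Mbps.
Capacity: 512 GB = 4,096,000 Mb.
Recording time: 4,096,000 / 22.298 = 183,694 s ≈ 51.0 hours.

51.0 hours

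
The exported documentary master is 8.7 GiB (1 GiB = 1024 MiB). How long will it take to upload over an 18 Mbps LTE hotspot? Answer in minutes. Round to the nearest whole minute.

File: 8.7 GiB = 74732.4 Mb.
At 18 Mbps: 74732.4 / 18 = 4151.8 s ≈ 69.2 minutes.

69 minutes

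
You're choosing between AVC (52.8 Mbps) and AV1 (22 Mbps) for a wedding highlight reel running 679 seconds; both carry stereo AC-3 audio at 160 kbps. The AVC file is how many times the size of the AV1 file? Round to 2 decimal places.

Audio: 160 kbps = 0.160 Mbps.
AVC: 52.960 Mbps × 679 s = 35959.8 Mb = 4.186 GiB.
AV1: 22.160 Mbps × 679 s = 15046.6 Mb = 1.752 GiB.
Ratio: 4.186 / 1.752 = 2.390.

2.39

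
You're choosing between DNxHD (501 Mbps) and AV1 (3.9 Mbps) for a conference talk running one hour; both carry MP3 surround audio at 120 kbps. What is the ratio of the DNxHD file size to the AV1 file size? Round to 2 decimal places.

1 h = 3600 s
Audio: 120 kbps = 0.120 Mbps.
DNxHD: 501.120 Mbps × 3600 s = 1804032.0 Mb = 210.017 GiB.
AV1: 4.020 Mbps × 3600 s = 14472.0 Mb = 1.685 GiB.
Ratio: 210.017 / 1.685 = 124.657.

124.66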